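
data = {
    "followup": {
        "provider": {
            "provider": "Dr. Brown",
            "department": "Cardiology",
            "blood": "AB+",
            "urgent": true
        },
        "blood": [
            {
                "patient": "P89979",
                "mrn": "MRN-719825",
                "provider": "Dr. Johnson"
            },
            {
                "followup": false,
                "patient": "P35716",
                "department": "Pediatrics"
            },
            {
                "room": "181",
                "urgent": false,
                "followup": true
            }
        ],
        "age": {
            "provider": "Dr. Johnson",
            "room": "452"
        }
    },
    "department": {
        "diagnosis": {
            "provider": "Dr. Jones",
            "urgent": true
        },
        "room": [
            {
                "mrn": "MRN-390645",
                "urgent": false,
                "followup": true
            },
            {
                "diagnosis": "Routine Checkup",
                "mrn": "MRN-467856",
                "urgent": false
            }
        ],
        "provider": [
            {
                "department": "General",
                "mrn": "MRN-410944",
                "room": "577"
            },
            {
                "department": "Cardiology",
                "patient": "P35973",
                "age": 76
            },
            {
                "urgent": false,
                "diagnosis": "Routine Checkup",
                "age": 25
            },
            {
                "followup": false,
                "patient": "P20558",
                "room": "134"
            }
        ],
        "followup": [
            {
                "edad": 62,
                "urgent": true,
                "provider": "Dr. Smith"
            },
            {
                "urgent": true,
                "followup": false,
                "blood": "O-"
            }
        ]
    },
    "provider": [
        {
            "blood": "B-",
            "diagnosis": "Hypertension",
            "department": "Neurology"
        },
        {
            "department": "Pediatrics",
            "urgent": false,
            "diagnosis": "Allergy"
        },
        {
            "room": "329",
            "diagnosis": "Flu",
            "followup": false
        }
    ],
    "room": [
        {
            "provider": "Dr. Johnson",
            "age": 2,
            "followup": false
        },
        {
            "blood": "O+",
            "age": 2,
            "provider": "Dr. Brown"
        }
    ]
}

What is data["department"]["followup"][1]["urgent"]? True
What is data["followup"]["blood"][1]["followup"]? False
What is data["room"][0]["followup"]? False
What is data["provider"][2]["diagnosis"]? "Flu"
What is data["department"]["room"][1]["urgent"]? False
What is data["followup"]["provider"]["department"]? "Cardiology"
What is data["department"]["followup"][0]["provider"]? "Dr. Smith"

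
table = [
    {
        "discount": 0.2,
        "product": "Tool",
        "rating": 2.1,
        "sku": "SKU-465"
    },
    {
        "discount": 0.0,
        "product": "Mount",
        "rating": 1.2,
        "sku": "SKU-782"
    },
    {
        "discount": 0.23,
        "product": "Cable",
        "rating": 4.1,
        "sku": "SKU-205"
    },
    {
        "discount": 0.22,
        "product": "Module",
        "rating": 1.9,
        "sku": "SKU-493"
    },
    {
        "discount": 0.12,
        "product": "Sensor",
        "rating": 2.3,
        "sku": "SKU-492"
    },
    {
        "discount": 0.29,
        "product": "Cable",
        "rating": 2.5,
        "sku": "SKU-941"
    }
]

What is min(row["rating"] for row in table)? 1.2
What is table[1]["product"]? "Mount"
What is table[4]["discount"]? 0.12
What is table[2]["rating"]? 4.1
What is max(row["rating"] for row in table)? 4.1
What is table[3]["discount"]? 0.22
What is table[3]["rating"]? 1.9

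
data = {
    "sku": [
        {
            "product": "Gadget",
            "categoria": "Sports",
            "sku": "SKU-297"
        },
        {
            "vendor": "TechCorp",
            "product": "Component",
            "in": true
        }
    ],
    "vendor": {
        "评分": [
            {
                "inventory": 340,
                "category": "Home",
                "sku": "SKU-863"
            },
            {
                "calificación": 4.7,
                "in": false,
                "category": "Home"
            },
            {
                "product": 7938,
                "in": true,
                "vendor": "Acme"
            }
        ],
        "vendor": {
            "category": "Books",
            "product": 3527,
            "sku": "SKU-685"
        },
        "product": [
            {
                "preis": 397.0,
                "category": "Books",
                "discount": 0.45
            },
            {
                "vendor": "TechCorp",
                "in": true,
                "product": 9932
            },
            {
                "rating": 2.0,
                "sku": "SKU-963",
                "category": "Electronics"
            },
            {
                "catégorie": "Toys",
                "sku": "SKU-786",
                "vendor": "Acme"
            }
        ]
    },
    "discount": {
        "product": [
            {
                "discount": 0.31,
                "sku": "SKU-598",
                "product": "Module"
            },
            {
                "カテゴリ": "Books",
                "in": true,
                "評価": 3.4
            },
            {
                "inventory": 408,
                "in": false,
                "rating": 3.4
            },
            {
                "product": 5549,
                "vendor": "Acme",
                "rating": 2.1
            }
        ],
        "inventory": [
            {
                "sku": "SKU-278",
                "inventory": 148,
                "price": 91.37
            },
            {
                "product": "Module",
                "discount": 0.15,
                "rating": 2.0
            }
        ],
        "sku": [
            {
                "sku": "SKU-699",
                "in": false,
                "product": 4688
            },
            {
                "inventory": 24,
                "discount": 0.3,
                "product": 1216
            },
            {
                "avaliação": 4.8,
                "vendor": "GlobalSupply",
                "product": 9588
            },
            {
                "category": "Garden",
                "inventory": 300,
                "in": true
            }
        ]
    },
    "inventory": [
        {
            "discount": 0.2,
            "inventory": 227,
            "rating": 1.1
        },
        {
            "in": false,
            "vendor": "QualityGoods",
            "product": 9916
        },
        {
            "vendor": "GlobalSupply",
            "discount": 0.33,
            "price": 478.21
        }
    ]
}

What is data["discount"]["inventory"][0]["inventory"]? 148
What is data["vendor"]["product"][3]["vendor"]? "Acme"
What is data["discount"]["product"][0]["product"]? "Module"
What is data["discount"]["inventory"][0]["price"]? 91.37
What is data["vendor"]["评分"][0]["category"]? "Home"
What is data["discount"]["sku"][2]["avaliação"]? 4.8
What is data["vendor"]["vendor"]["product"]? 3527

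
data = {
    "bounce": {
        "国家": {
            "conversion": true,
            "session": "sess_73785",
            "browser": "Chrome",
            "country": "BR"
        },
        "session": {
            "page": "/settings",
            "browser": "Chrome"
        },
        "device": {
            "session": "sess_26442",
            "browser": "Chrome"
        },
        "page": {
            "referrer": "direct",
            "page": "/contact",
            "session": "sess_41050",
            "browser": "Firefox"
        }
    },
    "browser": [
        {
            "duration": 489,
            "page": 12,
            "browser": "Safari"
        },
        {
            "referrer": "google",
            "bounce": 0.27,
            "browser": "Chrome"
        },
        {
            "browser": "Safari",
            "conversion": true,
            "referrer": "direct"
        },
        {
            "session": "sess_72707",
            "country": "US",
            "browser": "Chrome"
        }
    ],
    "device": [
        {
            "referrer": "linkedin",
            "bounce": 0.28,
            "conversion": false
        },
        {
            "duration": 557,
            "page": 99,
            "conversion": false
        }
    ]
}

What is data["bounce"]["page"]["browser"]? "Firefox"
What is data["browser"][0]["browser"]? "Safari"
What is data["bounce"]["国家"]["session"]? "sess_73785"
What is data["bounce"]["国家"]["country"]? "BR"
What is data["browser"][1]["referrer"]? "google"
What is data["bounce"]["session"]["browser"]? "Chrome"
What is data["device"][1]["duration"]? 557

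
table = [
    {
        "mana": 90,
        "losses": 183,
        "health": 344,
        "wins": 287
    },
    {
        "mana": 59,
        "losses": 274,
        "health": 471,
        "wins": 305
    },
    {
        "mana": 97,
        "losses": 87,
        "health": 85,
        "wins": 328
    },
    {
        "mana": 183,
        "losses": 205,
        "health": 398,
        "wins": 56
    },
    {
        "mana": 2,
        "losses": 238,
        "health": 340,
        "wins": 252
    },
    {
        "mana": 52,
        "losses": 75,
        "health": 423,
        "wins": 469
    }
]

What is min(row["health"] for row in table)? 85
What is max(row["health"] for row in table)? 471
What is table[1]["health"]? 471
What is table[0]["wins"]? 287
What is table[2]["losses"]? 87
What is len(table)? 6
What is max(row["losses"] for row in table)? 274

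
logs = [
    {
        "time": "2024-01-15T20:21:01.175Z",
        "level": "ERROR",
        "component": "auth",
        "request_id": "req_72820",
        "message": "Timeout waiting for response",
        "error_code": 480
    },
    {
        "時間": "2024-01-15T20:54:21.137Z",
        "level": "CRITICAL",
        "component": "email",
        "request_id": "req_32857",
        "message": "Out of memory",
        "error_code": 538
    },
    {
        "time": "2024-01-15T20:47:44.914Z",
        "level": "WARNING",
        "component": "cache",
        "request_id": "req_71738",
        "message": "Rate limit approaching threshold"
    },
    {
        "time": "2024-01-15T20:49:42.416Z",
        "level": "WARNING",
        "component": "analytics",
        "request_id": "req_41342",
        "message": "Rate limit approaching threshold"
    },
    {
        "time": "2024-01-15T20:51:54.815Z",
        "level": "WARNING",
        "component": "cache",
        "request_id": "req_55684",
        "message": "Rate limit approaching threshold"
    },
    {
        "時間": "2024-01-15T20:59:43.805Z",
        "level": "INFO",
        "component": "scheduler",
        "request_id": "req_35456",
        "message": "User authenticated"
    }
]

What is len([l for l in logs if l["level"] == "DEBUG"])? 0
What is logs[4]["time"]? "2024-01-15T20:51:54.815Z"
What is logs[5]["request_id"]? "req_35456"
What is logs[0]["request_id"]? "req_72820"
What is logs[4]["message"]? "Rate limit approaching threshold"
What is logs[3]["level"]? "WARNING"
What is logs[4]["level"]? "WARNING"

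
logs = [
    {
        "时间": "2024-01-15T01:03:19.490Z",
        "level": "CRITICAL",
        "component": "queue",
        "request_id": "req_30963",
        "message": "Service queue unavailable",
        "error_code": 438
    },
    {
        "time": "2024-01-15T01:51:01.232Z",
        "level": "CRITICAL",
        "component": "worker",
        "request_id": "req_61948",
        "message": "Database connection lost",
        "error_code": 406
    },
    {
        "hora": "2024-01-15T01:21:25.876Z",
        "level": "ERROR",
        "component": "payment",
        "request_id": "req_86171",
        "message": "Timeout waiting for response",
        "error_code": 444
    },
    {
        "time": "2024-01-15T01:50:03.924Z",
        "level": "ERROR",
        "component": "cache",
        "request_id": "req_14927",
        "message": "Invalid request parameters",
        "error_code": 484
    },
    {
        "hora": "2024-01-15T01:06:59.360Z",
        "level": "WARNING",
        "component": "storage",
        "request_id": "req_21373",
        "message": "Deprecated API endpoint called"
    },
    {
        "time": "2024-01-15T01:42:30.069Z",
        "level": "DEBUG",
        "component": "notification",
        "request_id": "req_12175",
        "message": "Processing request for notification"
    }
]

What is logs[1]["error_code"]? 406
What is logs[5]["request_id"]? "req_12175"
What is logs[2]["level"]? "ERROR"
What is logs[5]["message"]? "Processing request for notification"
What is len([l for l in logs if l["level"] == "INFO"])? 0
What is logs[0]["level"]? "CRITICAL"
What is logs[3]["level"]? "ERROR"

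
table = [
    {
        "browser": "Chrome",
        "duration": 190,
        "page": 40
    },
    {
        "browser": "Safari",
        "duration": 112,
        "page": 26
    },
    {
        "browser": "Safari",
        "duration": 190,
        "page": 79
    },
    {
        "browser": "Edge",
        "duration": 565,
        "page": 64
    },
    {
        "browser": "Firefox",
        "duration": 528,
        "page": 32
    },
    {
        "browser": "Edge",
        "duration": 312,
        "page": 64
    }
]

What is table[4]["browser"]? "Firefox"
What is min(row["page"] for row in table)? 26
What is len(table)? 6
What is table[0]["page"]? 40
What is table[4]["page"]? 32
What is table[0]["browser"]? "Chrome"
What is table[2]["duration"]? 190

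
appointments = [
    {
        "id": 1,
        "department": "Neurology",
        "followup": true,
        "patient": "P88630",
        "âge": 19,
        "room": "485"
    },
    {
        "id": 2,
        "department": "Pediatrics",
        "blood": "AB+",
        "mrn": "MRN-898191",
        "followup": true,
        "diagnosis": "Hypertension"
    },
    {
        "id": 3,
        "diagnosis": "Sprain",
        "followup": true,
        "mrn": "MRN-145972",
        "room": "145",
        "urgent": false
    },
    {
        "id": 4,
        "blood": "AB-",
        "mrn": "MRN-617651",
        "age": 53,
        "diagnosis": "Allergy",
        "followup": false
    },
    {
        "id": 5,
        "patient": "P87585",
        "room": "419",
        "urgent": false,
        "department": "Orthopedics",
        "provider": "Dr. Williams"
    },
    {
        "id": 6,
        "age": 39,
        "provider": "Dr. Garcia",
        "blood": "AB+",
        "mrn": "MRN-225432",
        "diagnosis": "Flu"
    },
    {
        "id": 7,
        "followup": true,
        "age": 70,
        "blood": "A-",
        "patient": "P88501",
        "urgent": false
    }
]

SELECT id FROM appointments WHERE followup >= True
[1, 2, 3, 7]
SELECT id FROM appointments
[1, 2, 3, 4, 5, 6, 7]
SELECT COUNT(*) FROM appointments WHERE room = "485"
1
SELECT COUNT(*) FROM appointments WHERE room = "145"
1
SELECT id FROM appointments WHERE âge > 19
[]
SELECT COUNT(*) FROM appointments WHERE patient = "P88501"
1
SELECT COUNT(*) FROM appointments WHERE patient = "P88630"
1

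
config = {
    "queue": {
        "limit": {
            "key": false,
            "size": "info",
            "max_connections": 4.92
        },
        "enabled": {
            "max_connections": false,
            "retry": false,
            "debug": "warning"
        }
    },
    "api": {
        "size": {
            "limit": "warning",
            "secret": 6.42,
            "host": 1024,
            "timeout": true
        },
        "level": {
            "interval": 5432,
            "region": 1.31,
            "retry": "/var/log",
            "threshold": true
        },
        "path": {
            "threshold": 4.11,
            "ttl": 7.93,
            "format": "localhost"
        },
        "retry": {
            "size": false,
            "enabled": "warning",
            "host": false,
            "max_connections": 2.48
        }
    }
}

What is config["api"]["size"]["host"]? 1024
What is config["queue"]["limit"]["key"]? False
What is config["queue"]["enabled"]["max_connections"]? False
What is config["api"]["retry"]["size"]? False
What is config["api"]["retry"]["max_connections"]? 2.48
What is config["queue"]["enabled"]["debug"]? "warning"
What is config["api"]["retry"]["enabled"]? "warning"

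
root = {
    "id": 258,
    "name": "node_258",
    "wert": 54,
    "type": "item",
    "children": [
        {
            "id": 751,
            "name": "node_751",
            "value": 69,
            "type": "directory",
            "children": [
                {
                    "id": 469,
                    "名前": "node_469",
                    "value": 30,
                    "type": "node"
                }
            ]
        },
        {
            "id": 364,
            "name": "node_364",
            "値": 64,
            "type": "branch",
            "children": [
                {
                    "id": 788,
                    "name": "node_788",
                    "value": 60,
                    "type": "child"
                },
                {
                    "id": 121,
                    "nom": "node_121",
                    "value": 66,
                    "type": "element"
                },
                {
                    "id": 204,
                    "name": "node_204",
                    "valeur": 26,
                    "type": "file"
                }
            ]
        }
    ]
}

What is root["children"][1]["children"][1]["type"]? "element"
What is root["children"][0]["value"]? 69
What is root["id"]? 258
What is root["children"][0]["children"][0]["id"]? 469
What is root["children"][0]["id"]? 751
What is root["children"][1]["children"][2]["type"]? "file"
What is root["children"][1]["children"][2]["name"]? "node_204"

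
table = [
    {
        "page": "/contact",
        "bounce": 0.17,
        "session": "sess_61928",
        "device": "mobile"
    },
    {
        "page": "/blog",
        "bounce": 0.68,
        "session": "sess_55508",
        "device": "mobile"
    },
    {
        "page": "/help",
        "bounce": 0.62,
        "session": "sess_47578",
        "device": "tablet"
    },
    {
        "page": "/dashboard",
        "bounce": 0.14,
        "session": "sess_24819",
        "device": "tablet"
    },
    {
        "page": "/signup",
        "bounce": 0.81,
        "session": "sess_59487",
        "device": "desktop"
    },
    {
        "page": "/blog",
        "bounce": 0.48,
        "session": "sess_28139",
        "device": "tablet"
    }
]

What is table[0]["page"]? "/contact"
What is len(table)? 6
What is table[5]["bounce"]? 0.48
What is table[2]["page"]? "/help"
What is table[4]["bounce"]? 0.81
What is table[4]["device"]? "desktop"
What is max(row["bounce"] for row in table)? 0.81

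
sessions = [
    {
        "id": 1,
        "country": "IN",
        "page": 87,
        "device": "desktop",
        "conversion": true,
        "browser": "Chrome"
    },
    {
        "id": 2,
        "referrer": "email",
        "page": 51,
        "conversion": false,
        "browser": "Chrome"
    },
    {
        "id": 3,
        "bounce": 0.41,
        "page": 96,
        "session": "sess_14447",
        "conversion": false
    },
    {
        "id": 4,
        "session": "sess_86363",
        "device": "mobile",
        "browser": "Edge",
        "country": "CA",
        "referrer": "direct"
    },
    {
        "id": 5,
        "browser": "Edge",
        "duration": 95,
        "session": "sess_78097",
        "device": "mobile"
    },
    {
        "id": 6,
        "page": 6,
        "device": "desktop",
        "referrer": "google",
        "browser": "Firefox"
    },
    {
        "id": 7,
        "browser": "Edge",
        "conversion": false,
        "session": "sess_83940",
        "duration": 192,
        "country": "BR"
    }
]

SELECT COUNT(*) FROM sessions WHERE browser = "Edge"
3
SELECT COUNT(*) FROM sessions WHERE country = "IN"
1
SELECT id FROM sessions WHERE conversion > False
[1]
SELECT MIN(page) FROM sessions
6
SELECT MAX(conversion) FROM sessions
True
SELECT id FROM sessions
[1, 2, 3, 4, 5, 6, 7]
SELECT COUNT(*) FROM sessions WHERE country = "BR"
1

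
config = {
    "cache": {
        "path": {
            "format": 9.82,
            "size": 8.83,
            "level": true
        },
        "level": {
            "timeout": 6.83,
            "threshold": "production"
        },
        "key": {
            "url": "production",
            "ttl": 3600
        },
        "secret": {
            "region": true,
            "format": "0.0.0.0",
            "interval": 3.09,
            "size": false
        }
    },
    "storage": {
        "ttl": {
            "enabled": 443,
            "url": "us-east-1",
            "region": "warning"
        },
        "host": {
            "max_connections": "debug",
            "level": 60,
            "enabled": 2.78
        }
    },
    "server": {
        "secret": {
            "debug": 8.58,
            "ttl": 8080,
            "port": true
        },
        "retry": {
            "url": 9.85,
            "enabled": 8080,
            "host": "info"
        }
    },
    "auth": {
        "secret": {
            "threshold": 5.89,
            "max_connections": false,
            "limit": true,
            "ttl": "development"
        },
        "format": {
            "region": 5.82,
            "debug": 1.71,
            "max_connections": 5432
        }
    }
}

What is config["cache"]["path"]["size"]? 8.83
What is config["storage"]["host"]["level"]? 60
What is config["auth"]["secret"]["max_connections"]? False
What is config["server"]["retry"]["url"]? 9.85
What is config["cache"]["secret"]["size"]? False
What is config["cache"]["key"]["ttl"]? 3600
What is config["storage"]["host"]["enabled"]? 2.78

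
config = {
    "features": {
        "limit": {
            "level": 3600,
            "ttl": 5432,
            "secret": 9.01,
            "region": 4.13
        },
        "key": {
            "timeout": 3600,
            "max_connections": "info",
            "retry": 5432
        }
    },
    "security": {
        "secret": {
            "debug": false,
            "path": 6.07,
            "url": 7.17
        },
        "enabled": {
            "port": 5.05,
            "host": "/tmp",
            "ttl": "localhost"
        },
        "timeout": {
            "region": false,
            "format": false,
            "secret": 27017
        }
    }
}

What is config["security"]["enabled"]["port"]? 5.05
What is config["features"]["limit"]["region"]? 4.13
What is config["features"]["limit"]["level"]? 3600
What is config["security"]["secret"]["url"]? 7.17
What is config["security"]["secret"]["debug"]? False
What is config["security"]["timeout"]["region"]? False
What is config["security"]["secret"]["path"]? 6.07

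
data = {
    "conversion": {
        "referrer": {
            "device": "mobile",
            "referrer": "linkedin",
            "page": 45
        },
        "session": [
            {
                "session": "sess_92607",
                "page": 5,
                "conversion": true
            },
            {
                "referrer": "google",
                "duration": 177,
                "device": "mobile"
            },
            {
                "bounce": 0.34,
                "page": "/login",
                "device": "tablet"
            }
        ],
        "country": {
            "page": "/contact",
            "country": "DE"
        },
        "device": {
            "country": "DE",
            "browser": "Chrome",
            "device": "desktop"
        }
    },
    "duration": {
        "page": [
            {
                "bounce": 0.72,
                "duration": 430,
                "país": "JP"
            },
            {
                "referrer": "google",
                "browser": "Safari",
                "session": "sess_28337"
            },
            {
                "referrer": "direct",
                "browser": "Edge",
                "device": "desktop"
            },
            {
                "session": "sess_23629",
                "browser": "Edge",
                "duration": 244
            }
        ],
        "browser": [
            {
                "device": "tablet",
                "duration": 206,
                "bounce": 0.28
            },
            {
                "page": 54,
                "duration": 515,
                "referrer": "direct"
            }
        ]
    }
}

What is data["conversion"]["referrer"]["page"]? 45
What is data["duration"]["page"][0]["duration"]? 430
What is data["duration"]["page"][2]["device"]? "desktop"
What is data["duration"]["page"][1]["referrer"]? "google"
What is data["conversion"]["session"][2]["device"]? "tablet"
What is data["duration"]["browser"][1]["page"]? 54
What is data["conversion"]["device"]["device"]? "desktop"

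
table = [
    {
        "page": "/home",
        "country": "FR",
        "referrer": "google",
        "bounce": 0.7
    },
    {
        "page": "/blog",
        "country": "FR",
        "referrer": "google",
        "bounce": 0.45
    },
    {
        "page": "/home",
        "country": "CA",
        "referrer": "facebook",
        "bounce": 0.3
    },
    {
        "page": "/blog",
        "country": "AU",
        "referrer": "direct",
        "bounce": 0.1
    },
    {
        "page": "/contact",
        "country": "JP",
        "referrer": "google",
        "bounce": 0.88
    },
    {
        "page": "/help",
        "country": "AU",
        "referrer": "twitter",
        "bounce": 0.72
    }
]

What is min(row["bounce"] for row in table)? 0.1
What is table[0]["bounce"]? 0.7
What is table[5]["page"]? "/help"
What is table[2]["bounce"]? 0.3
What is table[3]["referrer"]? "direct"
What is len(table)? 6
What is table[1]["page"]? "/blog"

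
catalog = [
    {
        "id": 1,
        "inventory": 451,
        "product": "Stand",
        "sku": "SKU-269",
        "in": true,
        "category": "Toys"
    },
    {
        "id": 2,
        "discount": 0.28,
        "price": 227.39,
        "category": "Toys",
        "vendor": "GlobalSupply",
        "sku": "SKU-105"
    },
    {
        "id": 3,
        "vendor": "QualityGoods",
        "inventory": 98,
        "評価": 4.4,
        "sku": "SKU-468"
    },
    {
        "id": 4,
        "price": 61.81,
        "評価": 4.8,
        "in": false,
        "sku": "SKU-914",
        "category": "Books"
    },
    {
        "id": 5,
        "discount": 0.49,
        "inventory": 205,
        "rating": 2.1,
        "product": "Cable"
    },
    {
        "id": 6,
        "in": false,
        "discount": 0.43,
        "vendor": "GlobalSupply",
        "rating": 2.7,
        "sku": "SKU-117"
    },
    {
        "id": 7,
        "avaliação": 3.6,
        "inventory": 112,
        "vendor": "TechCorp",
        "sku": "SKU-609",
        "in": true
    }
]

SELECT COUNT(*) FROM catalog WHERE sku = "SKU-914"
1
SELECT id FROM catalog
[1, 2, 3, 4, 5, 6, 7]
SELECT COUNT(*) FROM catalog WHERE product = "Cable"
1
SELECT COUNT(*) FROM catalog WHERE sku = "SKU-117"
1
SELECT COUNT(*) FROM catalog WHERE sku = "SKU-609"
1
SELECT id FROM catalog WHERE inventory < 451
[3, 5, 7]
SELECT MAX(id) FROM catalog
7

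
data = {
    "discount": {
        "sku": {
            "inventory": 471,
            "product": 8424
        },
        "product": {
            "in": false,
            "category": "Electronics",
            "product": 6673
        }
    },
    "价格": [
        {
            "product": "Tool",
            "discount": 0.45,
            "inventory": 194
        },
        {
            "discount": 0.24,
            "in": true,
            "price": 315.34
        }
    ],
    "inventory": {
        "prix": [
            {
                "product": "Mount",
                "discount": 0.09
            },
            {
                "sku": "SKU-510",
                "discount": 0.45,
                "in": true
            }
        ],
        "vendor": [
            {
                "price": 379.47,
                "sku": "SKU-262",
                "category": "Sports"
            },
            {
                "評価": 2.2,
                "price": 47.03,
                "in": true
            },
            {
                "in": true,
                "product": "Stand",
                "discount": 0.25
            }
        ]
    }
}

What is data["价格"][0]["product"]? "Tool"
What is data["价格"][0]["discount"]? 0.45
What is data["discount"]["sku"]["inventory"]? 471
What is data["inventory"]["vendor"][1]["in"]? True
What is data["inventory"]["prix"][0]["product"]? "Mount"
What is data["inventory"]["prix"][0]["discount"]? 0.09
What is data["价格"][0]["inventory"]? 194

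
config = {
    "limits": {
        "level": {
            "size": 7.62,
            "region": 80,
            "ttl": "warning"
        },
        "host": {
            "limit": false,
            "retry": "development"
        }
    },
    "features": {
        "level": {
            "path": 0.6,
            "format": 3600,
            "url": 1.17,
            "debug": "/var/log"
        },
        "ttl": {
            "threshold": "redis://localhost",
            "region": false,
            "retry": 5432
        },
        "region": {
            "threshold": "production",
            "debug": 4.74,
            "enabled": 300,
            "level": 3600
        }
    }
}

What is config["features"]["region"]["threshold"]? "production"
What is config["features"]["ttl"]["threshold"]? "redis://localhost"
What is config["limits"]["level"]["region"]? 80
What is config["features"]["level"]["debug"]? "/var/log"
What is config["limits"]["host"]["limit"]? False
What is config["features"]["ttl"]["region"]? False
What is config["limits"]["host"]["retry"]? "development"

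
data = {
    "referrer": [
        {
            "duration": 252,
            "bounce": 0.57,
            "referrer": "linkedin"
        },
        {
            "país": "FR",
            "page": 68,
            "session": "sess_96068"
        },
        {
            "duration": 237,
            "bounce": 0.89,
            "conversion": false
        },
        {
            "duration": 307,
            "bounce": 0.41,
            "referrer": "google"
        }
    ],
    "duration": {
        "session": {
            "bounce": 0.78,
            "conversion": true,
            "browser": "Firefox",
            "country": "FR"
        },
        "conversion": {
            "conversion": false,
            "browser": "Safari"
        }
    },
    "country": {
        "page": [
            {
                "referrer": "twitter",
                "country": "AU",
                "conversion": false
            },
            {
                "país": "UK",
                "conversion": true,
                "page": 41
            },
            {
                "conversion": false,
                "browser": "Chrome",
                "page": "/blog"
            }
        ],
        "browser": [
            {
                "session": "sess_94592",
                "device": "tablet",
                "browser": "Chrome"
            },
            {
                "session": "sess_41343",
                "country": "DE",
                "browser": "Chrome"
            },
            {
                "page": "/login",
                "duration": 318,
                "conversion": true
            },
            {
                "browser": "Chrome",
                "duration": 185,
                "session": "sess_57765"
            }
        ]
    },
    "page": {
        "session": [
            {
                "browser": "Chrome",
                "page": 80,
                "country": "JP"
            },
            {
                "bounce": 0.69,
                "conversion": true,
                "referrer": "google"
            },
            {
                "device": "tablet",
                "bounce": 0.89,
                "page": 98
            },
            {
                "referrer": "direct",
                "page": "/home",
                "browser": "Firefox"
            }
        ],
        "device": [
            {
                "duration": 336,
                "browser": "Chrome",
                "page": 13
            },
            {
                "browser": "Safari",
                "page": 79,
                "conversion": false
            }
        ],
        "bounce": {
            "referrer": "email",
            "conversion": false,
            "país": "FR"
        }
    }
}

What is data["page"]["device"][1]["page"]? 79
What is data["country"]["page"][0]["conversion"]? False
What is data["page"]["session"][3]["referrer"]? "direct"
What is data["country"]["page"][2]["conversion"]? False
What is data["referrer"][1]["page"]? 68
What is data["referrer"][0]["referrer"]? "linkedin"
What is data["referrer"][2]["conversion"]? False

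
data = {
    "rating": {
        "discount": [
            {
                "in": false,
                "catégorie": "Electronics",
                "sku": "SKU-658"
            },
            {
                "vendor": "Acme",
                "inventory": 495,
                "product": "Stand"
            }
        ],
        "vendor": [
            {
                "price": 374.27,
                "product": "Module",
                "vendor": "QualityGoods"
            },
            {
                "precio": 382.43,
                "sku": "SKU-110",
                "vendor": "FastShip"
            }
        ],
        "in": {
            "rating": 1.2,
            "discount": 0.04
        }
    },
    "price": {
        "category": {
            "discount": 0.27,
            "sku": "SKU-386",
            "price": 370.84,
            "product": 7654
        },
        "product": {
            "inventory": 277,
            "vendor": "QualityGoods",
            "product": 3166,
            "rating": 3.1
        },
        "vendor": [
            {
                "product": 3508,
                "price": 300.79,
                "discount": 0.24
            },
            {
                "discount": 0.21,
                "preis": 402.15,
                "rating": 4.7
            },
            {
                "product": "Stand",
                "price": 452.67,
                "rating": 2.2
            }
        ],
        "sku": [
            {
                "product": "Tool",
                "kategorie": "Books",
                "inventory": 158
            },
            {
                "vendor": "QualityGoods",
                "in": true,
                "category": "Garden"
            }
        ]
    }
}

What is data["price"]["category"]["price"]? 370.84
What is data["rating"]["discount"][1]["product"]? "Stand"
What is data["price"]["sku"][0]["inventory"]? 158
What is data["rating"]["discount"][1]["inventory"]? 495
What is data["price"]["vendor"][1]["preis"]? 402.15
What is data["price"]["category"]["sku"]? "SKU-386"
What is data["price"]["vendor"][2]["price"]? 452.67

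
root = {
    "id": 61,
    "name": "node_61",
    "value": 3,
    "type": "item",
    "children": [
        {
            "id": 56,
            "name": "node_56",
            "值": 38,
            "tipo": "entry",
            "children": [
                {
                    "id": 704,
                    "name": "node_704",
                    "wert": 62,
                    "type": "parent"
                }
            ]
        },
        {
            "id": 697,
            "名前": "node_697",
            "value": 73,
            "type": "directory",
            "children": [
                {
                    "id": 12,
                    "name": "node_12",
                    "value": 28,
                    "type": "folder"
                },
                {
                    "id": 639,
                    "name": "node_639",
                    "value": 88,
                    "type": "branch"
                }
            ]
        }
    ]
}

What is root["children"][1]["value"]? 73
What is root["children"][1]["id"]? 697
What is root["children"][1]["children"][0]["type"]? "folder"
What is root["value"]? 3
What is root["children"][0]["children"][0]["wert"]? 62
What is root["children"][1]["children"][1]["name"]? "node_639"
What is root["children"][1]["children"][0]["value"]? 28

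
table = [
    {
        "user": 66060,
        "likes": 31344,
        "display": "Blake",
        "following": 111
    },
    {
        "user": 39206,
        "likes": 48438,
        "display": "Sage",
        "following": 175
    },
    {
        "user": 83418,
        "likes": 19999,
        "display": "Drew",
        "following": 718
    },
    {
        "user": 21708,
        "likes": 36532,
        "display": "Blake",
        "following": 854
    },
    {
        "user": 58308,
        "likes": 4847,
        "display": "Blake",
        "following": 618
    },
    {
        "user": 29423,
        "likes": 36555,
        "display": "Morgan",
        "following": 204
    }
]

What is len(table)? 6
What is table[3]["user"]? 21708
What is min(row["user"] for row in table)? 21708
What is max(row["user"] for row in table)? 83418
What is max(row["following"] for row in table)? 854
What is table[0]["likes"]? 31344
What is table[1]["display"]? "Sage"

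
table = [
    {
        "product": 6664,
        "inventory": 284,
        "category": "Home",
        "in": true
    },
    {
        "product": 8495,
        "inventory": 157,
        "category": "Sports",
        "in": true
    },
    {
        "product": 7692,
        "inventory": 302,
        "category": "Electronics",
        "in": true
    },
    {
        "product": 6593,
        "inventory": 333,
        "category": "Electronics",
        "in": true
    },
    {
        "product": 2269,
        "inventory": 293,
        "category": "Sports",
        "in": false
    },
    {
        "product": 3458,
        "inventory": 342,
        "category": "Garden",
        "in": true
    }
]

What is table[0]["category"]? "Home"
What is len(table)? 6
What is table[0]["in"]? True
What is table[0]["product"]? 6664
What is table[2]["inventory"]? 302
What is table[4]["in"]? False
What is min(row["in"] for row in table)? False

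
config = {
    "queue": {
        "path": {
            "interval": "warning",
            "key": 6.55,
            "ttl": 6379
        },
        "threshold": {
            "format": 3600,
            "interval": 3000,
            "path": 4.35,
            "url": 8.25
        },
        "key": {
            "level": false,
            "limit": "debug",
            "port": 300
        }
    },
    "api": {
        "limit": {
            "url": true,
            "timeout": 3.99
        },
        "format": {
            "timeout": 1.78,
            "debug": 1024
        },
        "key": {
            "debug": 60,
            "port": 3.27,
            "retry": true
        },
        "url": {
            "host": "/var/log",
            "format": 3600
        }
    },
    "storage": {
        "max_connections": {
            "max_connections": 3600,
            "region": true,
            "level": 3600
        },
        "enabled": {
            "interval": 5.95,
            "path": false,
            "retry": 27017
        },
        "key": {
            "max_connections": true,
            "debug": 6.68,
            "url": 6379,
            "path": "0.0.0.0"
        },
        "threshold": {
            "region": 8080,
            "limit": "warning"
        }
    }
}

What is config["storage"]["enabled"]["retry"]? 27017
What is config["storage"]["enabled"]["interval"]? 5.95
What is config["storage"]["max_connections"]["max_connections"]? 3600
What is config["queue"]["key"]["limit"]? "debug"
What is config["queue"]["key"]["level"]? False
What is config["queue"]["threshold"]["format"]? 3600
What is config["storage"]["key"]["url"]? 6379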